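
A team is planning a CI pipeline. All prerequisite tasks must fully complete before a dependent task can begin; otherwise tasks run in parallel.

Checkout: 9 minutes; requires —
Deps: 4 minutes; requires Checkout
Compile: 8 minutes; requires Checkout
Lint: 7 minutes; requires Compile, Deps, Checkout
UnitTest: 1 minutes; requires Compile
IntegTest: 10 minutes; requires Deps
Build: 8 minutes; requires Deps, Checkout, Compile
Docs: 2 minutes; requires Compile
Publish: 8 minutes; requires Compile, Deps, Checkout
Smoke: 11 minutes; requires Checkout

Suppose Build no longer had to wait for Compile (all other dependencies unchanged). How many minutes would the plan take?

Original critical path: Checkout→Compile→Build = 9+8+8 = 25 ⇒ 25 minutes.
Without Compile→Build, Build's earliest start moves from 17 to 13.
New critical path: Checkout→Compile→Publish = 9+8+8 = 25 ⇒ 25 minutes.

25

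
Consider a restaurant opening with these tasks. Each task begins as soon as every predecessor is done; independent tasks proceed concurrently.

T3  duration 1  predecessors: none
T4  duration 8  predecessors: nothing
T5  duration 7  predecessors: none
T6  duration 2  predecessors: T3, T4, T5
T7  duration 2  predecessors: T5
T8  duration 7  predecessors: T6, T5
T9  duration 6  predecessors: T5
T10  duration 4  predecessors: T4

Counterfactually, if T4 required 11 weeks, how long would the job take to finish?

The binding path is T4→T6→T8 = 8+2+7 = 17; finish at 17 weeks.
T4 is on the critical path; changing it to 11 makes that path 20 weeks.
No other chain overtakes it, so the finish is 20 weeks.

20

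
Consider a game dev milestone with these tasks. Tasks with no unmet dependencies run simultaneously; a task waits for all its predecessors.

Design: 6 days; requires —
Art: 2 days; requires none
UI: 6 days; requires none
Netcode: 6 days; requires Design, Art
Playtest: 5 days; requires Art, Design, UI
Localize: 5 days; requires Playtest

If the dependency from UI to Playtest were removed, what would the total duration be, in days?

Before: longest chain Design→Playtest→Localize = 6+5+5 = 16, finish 16.
Dropping UI→Playtest doesn't change Playtest's earliest start (6); another predecessor still binds.
New critical path: Design→Playtest→Localize = 6+5+5 = 16 ⇒ 16 days.

16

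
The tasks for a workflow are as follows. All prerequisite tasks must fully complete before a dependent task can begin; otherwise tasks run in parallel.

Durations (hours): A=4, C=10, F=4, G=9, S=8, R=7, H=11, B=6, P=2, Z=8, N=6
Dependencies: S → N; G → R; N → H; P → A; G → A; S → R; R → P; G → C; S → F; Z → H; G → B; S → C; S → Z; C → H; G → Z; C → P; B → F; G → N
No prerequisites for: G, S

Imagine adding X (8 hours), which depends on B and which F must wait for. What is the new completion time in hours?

30

Originally the schedule takes 30 hours.
With X inserted, F now waits for max(B, S, X).
New critical path: G→C→H = 9+10+11 = 30 ⇒ 30 hours.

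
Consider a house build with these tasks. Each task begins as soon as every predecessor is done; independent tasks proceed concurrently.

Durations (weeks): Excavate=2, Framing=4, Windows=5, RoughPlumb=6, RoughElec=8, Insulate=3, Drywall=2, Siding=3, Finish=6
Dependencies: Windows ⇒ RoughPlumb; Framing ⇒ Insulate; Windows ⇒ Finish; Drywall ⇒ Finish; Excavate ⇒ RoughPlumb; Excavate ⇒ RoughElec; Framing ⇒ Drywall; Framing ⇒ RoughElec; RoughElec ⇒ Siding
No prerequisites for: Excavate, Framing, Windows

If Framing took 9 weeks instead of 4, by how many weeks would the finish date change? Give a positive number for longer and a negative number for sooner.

Critical path before the change: Framing→RoughElec→Siding = 4+8+3 = 15 giving 15 weeks.
Since Framing is critical, the +5 change carries straight to that chain (now 20 weeks).
No other chain overtakes it, so the finish is 20 weeks.
Change in finish: 20 − 15 = +5 weeks.

5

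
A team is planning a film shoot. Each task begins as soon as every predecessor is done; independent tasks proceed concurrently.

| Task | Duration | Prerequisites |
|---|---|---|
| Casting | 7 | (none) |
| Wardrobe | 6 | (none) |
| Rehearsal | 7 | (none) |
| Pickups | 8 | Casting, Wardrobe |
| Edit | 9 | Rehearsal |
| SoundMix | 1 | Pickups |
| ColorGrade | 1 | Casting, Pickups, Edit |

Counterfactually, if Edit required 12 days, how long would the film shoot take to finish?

Critical path before the change: Rehearsal→Edit→ColorGrade = 7+9+1 = 17 giving 17 days.
Since Edit is critical, the +3 change carries straight to that chain (now 20 days).
That remains the longest chain; total 20 days.

20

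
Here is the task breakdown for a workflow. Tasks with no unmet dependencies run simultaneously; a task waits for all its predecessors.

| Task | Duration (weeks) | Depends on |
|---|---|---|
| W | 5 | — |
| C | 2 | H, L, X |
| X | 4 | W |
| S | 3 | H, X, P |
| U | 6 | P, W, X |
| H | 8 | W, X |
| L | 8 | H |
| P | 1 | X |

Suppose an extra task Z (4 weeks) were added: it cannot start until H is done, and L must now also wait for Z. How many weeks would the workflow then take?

Originally the workflow takes 27 weeks.
With Z inserted, L now waits for max(H, Z).
New critical path: W→X→H→Z→L→C = 5+4+8+4+8+2 = 31 ⇒ 31 weeks.

31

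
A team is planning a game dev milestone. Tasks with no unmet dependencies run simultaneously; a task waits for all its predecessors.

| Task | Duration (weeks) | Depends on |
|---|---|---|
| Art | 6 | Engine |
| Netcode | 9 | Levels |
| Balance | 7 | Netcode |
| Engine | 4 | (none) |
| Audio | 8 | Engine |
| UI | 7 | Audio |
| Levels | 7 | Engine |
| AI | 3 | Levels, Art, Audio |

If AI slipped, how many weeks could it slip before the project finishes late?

12

Engine→Levels→Netcode→Balance = 4+7+9+7 = 27 sets the makespan at 27 weeks.
Longest path through AI: 15 weeks (earliest finish 15, latest finish 27).
Slack of AI = 24 − 12 = 12 weeks.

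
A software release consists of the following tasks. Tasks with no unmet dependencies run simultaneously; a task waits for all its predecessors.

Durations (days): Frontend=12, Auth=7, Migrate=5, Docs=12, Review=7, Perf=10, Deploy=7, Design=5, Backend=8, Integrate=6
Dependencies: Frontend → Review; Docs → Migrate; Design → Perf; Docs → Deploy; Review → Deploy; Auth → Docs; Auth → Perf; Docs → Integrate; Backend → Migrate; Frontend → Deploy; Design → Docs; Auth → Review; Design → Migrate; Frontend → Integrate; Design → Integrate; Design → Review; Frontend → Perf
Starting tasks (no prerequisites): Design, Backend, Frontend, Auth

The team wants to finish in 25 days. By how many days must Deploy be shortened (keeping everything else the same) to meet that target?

1

Current finish: 26 days; target: 25.
Deploy is on every critical path, so each day cut from Deploy cuts the finish by one (this holds down to a finish of 25).
Need 26 − 25 = 1 day off Deploy → Deploy becomes 6 days, finish becomes 25.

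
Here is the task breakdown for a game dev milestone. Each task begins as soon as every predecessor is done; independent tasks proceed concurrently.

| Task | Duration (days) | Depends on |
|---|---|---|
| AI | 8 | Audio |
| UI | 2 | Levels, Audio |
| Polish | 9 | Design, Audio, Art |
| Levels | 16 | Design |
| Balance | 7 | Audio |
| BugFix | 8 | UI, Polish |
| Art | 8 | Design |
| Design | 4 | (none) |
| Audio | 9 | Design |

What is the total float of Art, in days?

Critical path: Design→Levels→UI→BugFix = 4+16+2+8 = 30, so the finish is 30 days.
The longest chain containing Art totals 29 days.
So Art can slip 13 − 12 = 1 day.

1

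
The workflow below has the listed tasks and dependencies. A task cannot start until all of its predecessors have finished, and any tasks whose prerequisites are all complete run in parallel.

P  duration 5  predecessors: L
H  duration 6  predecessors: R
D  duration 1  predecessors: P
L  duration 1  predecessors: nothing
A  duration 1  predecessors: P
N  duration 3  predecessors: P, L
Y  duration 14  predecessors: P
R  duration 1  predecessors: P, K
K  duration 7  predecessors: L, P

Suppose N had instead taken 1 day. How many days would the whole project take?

20

Actual critical path: L→P→Y = 1+5+14 = 20 ⇒ 20 days.
N is off the critical path — its longest chain is 9 days, giving 11 of slack.
The critical path is still L→P→Y; finish is now 20 days.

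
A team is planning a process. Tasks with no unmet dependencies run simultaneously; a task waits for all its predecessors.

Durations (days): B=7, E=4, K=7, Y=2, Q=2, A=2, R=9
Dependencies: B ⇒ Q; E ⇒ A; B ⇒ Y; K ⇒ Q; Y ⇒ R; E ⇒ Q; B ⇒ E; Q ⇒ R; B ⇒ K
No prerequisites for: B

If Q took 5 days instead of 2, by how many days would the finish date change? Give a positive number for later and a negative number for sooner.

3

The binding path is B→K→Q→R = 7+7+2+9 = 25; finish at 25 days.
Q lies on that path, so at 5 days the path becomes 28 days.
That remains the longest chain; total 28 days.
Change in finish: 28 − 25 = +3 days.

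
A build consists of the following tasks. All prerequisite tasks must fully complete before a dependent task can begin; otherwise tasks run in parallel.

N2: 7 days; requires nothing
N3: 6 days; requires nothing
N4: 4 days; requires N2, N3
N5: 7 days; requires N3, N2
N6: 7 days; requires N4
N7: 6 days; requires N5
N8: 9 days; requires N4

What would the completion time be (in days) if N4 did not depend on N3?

With the dependency in place, N2→N4→N8 = 7+4+9 = 20 sets the finish at 20 days.
Dropping N3→N4 doesn't change N4's earliest start (7); another predecessor still binds.
The longest chain is now N2→N4→N8 = 7+4+9 = 20, so the project takes 20 days.

20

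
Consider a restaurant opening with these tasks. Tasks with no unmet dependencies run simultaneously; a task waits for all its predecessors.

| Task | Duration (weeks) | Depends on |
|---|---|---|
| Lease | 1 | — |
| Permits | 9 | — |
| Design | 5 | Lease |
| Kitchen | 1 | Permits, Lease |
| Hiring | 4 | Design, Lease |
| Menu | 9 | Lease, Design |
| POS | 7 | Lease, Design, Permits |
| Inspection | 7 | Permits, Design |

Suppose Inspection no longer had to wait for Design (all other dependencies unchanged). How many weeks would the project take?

16

Before: longest chain Permits→POS = 9+7 = 16, finish 16.
Dropping Design→Inspection doesn't change Inspection's earliest start (9); another predecessor still binds.
After: Permits→POS = 9+7 = 16 → 16 weeks.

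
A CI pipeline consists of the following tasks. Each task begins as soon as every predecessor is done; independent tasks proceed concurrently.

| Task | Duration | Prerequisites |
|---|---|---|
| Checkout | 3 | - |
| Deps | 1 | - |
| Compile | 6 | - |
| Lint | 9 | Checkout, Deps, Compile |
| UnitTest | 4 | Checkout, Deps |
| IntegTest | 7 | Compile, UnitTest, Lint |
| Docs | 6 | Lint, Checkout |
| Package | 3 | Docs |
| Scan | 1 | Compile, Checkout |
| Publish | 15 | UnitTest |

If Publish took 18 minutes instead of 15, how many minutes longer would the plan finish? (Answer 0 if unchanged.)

1

Critical path before the change: Compile→Lint→Docs→Package = 6+9+6+3 = 24 giving 24 minutes.
The longest path through Publish is only 22 minutes, so Publish has float 2.
The binding chain switches to Checkout→UnitTest→Publish = 3+4+18 = 25; finish 25 minutes.
Change in finish: 25 − 24 = +1 minutes.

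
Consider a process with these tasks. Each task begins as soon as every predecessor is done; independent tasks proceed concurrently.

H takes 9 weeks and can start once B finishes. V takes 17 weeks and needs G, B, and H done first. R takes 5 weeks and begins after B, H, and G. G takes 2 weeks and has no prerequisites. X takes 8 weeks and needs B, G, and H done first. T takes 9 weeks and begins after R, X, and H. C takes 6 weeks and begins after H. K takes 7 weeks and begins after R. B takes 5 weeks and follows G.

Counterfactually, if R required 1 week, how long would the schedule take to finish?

Baseline: G→B→H→V = 2+5+9+17 = 33 → 33 weeks.
R is off the critical path — its longest chain is 30 weeks, giving 3 of slack.
The critical path is still G→B→H→V; finish is now 33 weeks.

33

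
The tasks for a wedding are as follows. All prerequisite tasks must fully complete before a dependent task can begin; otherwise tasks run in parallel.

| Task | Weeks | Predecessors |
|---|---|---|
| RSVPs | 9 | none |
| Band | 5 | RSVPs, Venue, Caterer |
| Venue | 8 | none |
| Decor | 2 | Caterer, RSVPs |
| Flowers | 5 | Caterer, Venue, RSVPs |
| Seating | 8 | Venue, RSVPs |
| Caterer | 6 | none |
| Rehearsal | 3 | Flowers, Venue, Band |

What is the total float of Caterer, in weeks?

Critical path: RSVPs→Flowers→Rehearsal = 9+5+3 = 17, so the finish is 17 weeks.
Longest path through Caterer: 14 weeks (earliest finish 6, latest finish 9).
Slack of Caterer = 3 − 0 = 3 weeks.

3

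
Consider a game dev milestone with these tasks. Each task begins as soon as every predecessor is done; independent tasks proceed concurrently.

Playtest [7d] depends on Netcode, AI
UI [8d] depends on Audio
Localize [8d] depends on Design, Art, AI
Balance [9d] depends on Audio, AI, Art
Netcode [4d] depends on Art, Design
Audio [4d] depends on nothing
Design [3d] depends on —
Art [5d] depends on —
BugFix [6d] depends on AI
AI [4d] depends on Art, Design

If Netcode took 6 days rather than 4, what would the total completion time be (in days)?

Critical path before the change: Art→AI→Balance = 5+4+9 = 18 giving 18 days.
Netcode has 2 days of float (longest path through it is 16).
That remains the longest chain; total 18 days.

18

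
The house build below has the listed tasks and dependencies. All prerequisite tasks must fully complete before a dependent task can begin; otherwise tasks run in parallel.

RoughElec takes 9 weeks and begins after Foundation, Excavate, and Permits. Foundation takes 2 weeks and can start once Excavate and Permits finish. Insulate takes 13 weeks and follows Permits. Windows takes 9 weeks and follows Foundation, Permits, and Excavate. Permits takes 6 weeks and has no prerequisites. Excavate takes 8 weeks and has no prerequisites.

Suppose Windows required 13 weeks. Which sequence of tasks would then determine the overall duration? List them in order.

Excavate, Foundation, Windows

Critical path before the change: Excavate→Foundation→Windows = 8+2+9 = 19 giving 19 weeks.
Windows lies on that path, so at 13 weeks the path becomes 23 weeks.
No other chain overtakes it, so the finish is 23 weeks.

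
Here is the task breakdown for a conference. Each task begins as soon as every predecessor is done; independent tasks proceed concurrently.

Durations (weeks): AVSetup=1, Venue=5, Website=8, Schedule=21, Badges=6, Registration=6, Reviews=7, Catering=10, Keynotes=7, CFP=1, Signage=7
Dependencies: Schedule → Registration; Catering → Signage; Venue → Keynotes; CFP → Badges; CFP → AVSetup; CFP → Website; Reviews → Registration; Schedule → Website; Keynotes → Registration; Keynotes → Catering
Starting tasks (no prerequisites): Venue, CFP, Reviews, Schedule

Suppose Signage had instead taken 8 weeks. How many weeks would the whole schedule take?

Baseline: Venue→Keynotes→Catering→Signage = 5+7+10+7 = 29 → 29 weeks.
Signage is on the critical path; changing it to 8 makes that path 30 weeks.
That remains the longest chain; total 30 weeks.

30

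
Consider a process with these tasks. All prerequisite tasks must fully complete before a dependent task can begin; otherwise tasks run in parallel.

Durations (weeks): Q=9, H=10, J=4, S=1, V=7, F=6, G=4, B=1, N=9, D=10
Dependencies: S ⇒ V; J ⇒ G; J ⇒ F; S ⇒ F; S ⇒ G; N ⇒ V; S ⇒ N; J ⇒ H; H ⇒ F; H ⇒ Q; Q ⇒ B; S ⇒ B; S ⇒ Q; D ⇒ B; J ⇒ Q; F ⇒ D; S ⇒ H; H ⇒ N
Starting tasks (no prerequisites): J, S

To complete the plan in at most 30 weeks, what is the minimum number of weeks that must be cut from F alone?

1

Current finish: 31 weeks; target: 30.
F is on every critical path, so each week cut from F cuts the finish by one (this holds down to a finish of 30).
Need 31 − 30 = 1 week off F → F becomes 5 weeks, finish becomes 30.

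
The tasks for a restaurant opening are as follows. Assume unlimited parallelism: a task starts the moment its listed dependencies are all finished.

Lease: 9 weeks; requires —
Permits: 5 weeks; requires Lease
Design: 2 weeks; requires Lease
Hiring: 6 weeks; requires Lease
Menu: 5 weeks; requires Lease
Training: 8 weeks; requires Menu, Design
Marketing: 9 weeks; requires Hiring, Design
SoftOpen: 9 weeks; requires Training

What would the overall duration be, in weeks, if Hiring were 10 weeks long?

31

Baseline: Lease→Menu→Training→SoftOpen = 9+5+8+9 = 31 → 31 weeks.
Hiring is off the critical path — its longest chain is 24 weeks, giving 7 of slack.
The critical path is still Lease→Menu→Training→SoftOpen; finish is now 31 weeks.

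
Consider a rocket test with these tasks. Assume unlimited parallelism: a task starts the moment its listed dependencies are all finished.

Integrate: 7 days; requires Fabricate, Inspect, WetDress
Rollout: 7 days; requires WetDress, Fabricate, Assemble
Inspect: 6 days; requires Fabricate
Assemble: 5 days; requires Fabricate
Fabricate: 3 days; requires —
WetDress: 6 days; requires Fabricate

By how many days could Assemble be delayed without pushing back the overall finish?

Critical path: Fabricate→WetDress→Integrate = 3+6+7 = 16, so the finish is 16 days.
Assemble finishes as early as 8 and must finish by 9.
Float = 16 − 15 = 1.

1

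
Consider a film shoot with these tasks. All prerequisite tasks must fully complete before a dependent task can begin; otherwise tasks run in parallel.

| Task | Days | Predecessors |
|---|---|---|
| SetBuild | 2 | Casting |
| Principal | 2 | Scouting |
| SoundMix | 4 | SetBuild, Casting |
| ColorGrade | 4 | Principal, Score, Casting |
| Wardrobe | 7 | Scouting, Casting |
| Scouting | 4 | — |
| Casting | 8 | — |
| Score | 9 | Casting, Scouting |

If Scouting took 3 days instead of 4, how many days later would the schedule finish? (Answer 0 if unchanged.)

Actual critical path: Casting→Score→ColorGrade = 8+9+4 = 21 ⇒ 21 days.
Scouting is off the critical path — its longest chain is 17 days, giving 4 of slack.
That remains the longest chain; total 21 days.
Change in finish: 21 − 21 = +0 days.

0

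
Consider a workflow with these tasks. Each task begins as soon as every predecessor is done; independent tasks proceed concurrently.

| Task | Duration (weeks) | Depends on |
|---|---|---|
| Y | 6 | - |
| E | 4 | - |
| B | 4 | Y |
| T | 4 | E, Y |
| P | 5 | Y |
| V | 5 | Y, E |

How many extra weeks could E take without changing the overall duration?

Critical path: Y→P = 6+5 = 11, so the finish is 11 weeks.
Longest path through E: 9 weeks (earliest finish 4, latest finish 6).
Slack of E = 2 − 0 = 2 weeks.

2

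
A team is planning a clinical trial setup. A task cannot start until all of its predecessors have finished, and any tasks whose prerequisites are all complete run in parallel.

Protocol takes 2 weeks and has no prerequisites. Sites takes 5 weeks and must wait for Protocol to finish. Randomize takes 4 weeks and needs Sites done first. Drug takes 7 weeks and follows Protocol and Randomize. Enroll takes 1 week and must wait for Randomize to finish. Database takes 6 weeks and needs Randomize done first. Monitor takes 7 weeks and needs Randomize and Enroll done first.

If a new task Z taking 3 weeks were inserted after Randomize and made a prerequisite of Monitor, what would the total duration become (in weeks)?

Originally the schedule takes 19 weeks.
With Z inserted, Monitor now waits for max(Randomize, Enroll, Z).
New critical path: Protocol→Sites→Randomize→Z→Monitor = 2+5+4+3+7 = 21 ⇒ 21 weeks.

21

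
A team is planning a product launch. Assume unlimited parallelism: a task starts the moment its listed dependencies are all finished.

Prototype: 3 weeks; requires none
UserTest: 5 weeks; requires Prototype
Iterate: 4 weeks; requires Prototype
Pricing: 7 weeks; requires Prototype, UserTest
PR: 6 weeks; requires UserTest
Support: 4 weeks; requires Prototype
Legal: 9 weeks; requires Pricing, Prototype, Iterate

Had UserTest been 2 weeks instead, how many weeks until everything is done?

21

Critical path before the change: Prototype→UserTest→Pricing→Legal = 3+5+7+9 = 24 giving 24 weeks.
Since UserTest is critical, the -3 change carries straight to that chain (now 21 weeks).
That remains the longest chain; total 21 weeks.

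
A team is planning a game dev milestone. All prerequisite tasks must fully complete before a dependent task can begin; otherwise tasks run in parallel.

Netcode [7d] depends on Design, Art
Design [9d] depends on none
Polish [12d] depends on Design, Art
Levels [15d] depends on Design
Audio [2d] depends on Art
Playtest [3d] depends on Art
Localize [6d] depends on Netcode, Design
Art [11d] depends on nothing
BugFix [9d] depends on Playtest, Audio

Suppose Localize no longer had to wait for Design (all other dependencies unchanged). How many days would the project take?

24

With the dependency in place, Design→Levels = 9+15 = 24 sets the finish at 24 days.
Dropping Design→Localize doesn't change Localize's earliest start (18); another predecessor still binds.
The longest chain is now Design→Levels = 9+15 = 24, so the project takes 24 days.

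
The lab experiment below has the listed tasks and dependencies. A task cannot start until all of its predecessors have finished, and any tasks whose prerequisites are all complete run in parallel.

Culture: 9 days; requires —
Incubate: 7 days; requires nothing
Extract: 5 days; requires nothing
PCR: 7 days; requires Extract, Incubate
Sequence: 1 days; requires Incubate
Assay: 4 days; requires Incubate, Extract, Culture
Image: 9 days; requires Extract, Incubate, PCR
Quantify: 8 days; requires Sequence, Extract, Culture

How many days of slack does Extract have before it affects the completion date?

2

Incubate→PCR→Image = 7+7+9 = 23 sets the makespan at 23 days.
Extract finishes as early as 5 and must finish by 7.
Slack of Extract = 2 − 0 = 2 days.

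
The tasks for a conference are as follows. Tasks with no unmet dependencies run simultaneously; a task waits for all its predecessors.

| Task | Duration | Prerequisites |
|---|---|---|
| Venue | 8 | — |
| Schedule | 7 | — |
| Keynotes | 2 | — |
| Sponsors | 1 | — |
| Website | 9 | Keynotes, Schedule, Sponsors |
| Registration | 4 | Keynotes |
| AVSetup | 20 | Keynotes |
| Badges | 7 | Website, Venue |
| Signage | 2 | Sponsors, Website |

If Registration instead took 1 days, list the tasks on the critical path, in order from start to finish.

Critical path before the change: Schedule→Website→Badges = 7+9+7 = 23 giving 23 days.
Registration has 17 days of float (longest path through it is 6).
That remains the longest chain; total 23 days.

Schedule, Website, Badges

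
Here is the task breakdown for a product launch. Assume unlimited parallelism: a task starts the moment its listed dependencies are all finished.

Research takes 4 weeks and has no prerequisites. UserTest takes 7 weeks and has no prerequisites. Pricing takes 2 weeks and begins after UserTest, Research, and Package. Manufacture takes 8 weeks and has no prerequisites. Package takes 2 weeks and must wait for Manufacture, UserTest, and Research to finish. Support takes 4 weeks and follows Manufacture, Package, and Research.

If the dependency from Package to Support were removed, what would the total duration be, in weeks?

12

With the dependency in place, Manufacture→Package→Support = 8+2+4 = 14 sets the finish at 14 weeks.
Without Package→Support, Support's earliest start moves from 10 to 8.
The longest chain is now Manufacture→Package→Pricing = 8+2+2 = 12, so the project takes 12 weeks.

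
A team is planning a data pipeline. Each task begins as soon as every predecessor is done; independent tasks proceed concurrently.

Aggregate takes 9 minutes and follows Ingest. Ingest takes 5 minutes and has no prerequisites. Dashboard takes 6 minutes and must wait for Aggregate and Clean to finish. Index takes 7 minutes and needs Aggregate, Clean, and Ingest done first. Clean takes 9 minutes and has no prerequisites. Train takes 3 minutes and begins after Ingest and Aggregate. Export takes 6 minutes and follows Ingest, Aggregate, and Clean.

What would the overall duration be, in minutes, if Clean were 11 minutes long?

21

As given, the longest chain is Ingest→Aggregate→Index = 5+9+7 = 21, so the finish is 21 minutes.
The longest path through Clean is only 16 minutes, so Clean has float 5.
That remains the longest chain; total 21 minutes.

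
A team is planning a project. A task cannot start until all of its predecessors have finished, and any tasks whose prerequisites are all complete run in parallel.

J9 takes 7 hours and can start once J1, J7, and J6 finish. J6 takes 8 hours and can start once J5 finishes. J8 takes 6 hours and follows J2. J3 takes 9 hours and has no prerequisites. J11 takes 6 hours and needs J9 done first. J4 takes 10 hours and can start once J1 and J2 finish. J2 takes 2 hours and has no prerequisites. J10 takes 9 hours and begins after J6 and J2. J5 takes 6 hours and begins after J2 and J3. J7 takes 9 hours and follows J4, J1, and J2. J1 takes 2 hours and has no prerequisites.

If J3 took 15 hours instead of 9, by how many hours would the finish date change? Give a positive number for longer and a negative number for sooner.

6

Critical path before the change: J3→J5→J6→J9→J11 = 9+6+8+7+6 = 36 giving 36 hours.
Since J3 is critical, the +6 change carries straight to that chain (now 42 hours).
No other chain overtakes it, so the finish is 42 hours.
Change in finish: 42 − 36 = +6 hours.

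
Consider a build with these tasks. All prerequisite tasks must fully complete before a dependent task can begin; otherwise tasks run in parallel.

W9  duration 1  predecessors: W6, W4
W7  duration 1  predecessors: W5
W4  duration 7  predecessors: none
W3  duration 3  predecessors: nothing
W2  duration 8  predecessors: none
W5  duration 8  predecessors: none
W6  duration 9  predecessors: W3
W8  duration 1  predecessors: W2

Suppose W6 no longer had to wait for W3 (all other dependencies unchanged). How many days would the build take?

10

Before: longest chain W3→W6→W9 = 3+9+1 = 13, finish 13.
Without W3→W6, W6's earliest start moves from 3 to 0.
New critical path: W6→W9 = 9+1 = 10 ⇒ 10 days.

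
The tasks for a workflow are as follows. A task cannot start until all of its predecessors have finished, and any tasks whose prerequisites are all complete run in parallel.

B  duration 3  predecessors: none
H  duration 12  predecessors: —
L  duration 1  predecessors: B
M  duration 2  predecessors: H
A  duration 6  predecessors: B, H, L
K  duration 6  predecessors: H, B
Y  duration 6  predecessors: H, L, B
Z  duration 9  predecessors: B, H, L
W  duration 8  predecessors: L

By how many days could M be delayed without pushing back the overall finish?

7

Critical path: H→Z = 12+9 = 21, so the finish is 21 days.
Longest path through M: 14 days (earliest finish 14, latest finish 21).
Slack of M = 19 − 12 = 7 days.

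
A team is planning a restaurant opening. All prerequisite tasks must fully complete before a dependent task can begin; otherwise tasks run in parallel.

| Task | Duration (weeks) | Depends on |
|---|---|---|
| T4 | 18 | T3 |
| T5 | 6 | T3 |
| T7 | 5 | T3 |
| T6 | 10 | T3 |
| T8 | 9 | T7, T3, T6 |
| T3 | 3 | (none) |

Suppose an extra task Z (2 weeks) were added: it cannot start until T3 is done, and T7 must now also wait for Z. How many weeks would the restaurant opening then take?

Originally the restaurant opening takes 22 weeks.
With Z inserted, T7 now waits for max(T3, Z).
New critical path: T3→T6→T8 = 3+10+9 = 22 ⇒ 22 weeks.

22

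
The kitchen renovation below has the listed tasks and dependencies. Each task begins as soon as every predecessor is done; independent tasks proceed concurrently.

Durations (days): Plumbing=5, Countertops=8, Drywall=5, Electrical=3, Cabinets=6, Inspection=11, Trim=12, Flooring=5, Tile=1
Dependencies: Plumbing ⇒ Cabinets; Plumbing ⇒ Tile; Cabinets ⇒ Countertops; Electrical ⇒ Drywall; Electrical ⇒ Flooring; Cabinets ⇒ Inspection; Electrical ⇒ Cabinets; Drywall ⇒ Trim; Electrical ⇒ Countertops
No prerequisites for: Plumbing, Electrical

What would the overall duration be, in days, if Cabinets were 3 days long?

Actual critical path: Plumbing→Cabinets→Inspection = 5+6+11 = 22 ⇒ 22 days.
Cabinets is on the critical path; changing it to 3 makes that path 19 days.
New critical path: Electrical→Drywall→Trim = 3+5+12 = 20 ⇒ 20 days.

20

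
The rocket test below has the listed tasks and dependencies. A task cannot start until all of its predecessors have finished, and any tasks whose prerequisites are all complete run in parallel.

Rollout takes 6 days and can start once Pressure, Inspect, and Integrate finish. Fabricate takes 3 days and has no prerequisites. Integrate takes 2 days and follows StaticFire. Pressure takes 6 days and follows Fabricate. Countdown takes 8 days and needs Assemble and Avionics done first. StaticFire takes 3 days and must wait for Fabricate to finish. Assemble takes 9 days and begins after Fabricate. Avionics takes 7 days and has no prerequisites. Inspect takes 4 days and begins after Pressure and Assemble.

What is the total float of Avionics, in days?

The longest chain is Fabricate→Assemble→Inspect→Rollout = 3+9+4+6 = 22; overall finish 22 days.
Avionics finishes as early as 7 and must finish by 14.
Slack of Avionics = 7 − 0 = 7 days.

7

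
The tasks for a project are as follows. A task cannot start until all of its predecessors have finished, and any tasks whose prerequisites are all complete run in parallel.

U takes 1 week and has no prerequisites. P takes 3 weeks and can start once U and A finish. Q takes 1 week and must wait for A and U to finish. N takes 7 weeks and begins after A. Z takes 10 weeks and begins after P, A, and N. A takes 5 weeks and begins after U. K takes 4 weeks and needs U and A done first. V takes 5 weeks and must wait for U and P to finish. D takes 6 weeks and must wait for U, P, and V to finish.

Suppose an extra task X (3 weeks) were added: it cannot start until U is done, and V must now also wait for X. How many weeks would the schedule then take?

23

Originally the schedule takes 23 weeks.
With X inserted, V now waits for max(U, P, X).
New critical path: U→A→N→Z = 1+5+7+10 = 23 ⇒ 23 weeks.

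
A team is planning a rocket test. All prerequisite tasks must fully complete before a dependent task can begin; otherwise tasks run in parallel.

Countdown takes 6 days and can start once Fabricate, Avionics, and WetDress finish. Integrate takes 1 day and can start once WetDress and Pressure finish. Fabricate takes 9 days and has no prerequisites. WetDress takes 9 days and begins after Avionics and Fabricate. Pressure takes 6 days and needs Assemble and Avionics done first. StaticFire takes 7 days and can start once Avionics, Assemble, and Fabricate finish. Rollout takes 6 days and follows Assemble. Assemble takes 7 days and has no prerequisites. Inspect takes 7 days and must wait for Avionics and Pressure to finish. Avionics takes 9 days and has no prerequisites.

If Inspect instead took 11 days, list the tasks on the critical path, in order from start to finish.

Baseline: Fabricate→WetDress→Countdown = 9+9+6 = 24 → 24 days.
Inspect has 2 days of float (longest path through it is 22).
The binding chain switches to Avionics→Pressure→Inspect = 9+6+11 = 26; finish 26 days.

Avionics, Pressure, Inspect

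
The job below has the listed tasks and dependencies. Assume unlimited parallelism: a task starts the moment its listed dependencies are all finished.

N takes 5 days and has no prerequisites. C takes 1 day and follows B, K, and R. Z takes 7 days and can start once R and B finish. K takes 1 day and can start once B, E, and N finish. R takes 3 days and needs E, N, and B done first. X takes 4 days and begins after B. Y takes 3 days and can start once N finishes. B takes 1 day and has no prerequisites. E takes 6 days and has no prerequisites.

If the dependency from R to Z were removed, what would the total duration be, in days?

With the dependency in place, E→R→Z = 6+3+7 = 16 sets the finish at 16 days.
Without R→Z, Z's earliest start moves from 9 to 1.
The longest chain is now E→R→C = 6+3+1 = 10, so the plan takes 10 days.

10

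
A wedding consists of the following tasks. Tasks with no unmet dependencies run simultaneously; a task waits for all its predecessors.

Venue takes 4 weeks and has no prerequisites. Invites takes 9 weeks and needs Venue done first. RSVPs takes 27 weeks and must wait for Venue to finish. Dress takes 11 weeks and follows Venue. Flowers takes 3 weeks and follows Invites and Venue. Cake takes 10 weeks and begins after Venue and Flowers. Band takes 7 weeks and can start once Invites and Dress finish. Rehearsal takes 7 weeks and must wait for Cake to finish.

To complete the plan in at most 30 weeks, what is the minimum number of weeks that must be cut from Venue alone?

3

Current finish: 33 weeks; target: 30.
Venue is on every critical path, so each week cut from Venue cuts the finish by one (this holds down to a finish of 30).
Need 33 − 30 = 3 weeks off Venue → Venue becomes 1 week, finish becomes 30.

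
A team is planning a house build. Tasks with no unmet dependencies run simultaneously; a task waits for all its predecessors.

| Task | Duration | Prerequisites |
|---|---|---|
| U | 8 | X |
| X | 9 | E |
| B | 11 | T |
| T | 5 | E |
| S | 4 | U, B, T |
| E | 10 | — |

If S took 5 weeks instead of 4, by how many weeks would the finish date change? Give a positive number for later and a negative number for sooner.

Actual critical path: E→X→U→S = 10+9+8+4 = 31 ⇒ 31 weeks.
Since S is critical, the +1 change carries straight to that chain (now 32 weeks).
No other chain overtakes it, so the finish is 32 weeks.
Change in finish: 32 − 31 = +1 weeks.

1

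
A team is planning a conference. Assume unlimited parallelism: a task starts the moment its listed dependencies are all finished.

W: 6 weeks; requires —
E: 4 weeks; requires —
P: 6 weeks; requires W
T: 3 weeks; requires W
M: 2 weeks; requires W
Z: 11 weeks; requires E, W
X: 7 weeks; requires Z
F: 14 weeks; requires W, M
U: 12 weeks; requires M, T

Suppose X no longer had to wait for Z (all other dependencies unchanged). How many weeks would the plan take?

22

Original critical path: W→Z→X = 6+11+7 = 24 ⇒ 24 weeks.
Without Z→X, X's earliest start moves from 17 to 0.
After: W→M→F = 6+2+14 = 22 → 22 weeks.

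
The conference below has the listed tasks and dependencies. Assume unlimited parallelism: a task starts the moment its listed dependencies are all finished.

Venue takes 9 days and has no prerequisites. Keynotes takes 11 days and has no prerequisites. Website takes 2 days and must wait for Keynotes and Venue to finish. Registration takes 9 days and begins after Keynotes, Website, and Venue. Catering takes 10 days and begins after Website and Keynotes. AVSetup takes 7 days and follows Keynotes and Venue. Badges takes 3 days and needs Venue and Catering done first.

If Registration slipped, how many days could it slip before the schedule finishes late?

4

The longest chain is Keynotes→Website→Catering→Badges = 11+2+10+3 = 26; overall finish 26 days.
Longest path through Registration: 22 days (earliest finish 22, latest finish 26).
Slack of Registration = 17 − 13 = 4 days.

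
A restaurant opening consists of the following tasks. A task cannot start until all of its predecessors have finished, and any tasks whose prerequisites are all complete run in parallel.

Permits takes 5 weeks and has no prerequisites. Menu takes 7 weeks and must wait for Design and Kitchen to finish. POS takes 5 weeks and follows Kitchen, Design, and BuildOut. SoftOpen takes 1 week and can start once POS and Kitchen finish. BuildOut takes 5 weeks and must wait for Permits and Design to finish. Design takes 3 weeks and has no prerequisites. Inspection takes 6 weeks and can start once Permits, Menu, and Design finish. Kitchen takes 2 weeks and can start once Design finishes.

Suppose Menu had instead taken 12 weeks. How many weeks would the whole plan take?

As given, the longest chain is Design→Kitchen→Menu→Inspection = 3+2+7+6 = 18, so the finish is 18 weeks.
Menu lies on that path, so at 12 weeks the path becomes 23 weeks.
No other chain overtakes it, so the finish is 23 weeks.

23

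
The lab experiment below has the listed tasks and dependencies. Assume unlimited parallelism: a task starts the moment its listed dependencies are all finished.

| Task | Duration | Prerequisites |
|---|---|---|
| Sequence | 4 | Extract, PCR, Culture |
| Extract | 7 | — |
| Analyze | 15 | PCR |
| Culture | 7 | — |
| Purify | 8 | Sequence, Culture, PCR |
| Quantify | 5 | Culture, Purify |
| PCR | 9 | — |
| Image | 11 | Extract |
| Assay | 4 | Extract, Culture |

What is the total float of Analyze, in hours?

2

PCR→Sequence→Purify→Quantify = 9+4+8+5 = 26 sets the makespan at 26 hours.
Analyze finishes as early as 24 and must finish by 26.
Slack of Analyze = 11 − 9 = 2 hours.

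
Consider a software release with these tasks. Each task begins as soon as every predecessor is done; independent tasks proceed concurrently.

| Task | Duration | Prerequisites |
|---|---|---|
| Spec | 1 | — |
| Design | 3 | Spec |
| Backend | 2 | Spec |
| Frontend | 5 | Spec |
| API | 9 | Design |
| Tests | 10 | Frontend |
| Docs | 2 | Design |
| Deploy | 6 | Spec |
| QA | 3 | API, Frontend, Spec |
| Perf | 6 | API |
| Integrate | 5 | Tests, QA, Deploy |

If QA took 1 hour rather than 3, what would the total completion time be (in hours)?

Baseline: Spec→Design→API→QA→Integrate = 1+3+9+3+5 = 21 → 21 hours.
Since QA is critical, the -2 change carries straight to that chain (now 19 hours).
The binding chain switches to Spec→Frontend→Tests→Integrate = 1+5+10+5 = 21; finish 21 hours.

21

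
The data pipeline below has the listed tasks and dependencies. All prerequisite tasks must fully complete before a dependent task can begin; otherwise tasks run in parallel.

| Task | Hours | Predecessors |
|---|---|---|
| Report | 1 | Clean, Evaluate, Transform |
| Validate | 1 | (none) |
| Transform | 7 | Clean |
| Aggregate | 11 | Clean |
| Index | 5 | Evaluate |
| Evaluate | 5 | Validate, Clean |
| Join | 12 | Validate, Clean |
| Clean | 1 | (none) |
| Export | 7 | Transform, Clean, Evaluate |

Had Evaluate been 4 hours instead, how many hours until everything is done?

15

The binding path is Clean→Transform→Export = 1+7+7 = 15; finish at 15 hours.
The longest path through Evaluate is only 13 hours, so Evaluate has float 2.
That remains the longest chain; total 15 hours.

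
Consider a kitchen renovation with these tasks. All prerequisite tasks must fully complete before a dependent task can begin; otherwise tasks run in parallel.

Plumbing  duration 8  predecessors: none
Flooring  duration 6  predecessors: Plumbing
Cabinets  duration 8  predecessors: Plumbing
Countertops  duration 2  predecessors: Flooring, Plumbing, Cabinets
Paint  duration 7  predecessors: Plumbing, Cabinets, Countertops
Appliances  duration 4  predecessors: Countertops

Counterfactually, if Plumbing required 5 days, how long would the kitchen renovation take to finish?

Baseline: Plumbing→Cabinets→Countertops→Paint = 8+8+2+7 = 25 → 25 days.
Plumbing lies on that path, so at 5 days the path becomes 22 days.
The critical path is still Plumbing→Cabinets→Countertops→Paint; finish is now 22 days.

22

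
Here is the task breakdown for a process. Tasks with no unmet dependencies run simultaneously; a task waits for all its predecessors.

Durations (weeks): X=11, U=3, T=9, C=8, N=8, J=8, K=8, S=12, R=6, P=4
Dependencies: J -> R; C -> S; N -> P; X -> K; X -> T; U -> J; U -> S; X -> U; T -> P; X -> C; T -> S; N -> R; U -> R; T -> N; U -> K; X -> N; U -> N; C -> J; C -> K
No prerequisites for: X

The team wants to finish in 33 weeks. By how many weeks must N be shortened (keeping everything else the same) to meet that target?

1

Current finish: 34 weeks; target: 33.
N is on every critical path, so each week cut from N cuts the finish by one (this holds down to a finish of 33).
Need 34 − 33 = 1 week off N → N becomes 7 weeks, finish becomes 33.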